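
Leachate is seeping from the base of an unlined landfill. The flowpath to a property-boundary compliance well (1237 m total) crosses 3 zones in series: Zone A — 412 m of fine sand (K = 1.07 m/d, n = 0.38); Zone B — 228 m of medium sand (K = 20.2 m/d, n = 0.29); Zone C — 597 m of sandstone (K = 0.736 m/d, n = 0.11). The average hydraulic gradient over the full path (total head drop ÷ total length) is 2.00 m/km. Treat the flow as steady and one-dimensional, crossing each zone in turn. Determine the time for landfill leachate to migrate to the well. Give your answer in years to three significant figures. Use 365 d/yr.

386 years

For zones in series the flux q is common to all zones; the equivalent conductivity is the harmonic (thickness-weighted) mean, K_eq = L_total / Σ(L_j/K_j).
Σ(L/K) = 412/1.07 + 228/20.2 + 597/0.736 = 385.0 + 11.29 + 811.1 = 1207 d
K_eq = L_total / Σ(L/K) = 1237 / 1207 = 1.024 m/d
q = K_eq · i = 1.024 × 0.0020 = 0.002049 m/d (same in every zone)
Zone A: v = q/n = 0.002049/0.38 = 0.005392 m/d → t_A = 412/0.005392 = 76410 d
Zone B: v = q/n = 0.002049/0.29 = 0.007065 m/d → t_B = 228/0.007065 = 32270 d
Zone C: v = q/n = 0.002049/0.11 = 0.01863 m/d → t_C = 597/0.01863 = 32050 d
Total t = 76410 + 32270 + 32050 = 140700 d
   = 140700 / 365 = 386 yr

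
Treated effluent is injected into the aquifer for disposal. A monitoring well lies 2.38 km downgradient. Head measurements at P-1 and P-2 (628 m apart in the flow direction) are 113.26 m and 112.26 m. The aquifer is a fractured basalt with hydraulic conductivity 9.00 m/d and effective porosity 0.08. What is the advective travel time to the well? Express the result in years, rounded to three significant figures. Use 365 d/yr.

Hydraulic gradient i = (113.26 − 112.26) / 628 = 1.00 / 628 = 0.001592
q = Ki = 9.00 × 0.001592 = 0.01433 m/d
v = Ki/n = 9.00·0.001592/0.08 = 0.1791 m/d
L = 2.38 km = 2380 m
t = L / v = 2380 / 0.1791 = 13290 d
   = 13290 / 365 = 36.4 yr

36.4 years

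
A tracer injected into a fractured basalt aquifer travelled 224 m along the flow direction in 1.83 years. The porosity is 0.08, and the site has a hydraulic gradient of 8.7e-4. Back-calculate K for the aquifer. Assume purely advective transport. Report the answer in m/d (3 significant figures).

t = 1.83 years = 668.0 d
v = L / t = 224 / 668.0 = 0.3354 m/d
K = v · n / i = 0.3354 × 0.08 / 8.7e-4 = 30.8 m/d

30.8 m/d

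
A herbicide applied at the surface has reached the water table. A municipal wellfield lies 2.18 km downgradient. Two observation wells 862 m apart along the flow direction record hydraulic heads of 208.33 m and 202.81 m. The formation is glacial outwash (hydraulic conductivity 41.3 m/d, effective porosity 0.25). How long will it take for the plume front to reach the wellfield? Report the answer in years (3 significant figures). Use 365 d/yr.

5.65 years

Hydraulic gradient i = (208.33 − 202.81) / 862 = 5.52 / 862 = 0.006404
Specific discharge q = 41.3 × 0.006404 = 0.2645 m/d
v = Ki/n = 41.3·0.006404/0.25 = 1.058 m/d
L = 2.18 km = 2180 m
t = L / v = 2180 / 1.058 = 2061 d
   = 2061 / 365 = 5.65 yr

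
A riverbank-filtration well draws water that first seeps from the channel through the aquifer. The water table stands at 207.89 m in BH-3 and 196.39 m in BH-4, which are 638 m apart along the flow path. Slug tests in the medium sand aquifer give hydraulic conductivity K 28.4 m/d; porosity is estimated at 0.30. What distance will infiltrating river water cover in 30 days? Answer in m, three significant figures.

Hydraulic gradient i = (207.89 − 196.39) / 638 = 11.50 / 638 = 0.01803
Specific discharge q = 28.4 × 0.01803 = 0.5119 m/d
v_s = q/n_e = 0.5119/0.30 = 1.706 m/d
L = v × T = 1.706 × 30 = 51.19 m

51.2 m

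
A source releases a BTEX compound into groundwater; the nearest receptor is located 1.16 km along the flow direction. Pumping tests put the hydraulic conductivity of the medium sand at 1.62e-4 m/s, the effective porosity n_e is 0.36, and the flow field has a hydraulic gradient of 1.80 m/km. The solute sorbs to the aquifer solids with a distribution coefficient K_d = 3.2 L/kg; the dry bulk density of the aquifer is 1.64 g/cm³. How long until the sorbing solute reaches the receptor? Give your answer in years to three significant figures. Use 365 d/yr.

707 years

K = 1.62e-4 m/s × 86400 s/d = 14.00 m/d
q = Ki = 14.00 × 0.0018 = 0.02519 m/d
v_s = q/n_e = 0.02519/0.36 = 0.06998 m/d
Retardation R = 1 + ρ_b·K_d/n = 1 + 1.64×3.2/0.36 = 15.58
Contaminant velocity v_c = v/R = 0.06998/15.58 = 0.004493 m/d
L = 1.16 km = 1160 m
t = L/v_c = 1160/0.004493 = 258200 d
   = 258200/365 = 707 yr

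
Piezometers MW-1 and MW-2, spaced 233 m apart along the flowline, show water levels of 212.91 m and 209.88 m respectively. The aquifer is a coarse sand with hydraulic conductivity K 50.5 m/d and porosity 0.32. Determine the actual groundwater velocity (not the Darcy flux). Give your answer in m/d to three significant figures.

2.05 m/d

Hydraulic gradient i = (212.91 − 209.88) / 233 = 3.03 / 233 = 0.01300
Specific discharge q = 50.5 × 0.01300 = 0.6567 m/d
Seepage velocity v = q / n = 0.6567 / 0.32 = 2.052 m/d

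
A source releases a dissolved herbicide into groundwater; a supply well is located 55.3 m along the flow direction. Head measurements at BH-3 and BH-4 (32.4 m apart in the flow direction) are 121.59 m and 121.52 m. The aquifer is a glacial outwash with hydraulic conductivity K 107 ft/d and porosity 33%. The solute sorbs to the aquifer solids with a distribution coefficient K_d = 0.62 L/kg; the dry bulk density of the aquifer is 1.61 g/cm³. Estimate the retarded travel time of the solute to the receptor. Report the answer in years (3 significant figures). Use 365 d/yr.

2.86 years

Hydraulic gradient i = (121.59 − 121.52) / 32.4 = 0.07 / 32.4 = 0.002160
K = 107 ft/d × 0.3048 = 32.61 m/d
q = Ki = 32.61 × 0.002160 = 0.07046 m/d
Seepage velocity v = q / n = 0.07046 / 0.33 = 0.2135 m/d
Retardation R = 1 + ρ_b·K_d/n = 1 + 1.61×0.62/0.33 = 4.025
Contaminant velocity v_c = v/R = 0.2135/4.025 = 0.05305 m/d
t = L/v_c = 55.3/0.05305 = 1042 d
   = 1042/365 = 2.86 yr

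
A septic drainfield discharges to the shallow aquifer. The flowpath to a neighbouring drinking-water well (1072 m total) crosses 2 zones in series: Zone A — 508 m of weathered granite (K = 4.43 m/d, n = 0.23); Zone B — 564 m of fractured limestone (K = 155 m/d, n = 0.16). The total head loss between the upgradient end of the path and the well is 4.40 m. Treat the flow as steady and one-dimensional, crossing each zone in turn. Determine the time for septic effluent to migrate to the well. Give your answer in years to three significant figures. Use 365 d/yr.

Steady 1-D flow in series ⇒ the Darcy flux q is identical in every zone and the zone head losses add (resistances L/K in series).
Σ(L/K) = 508/4.43 + 564/155 = 114.7 + 3.639 = 118.3 d
q = ΔH / Σ(L/K) = 4.40 / 118.3 = 0.03719 m/d (same in every zone)
Zone A: v = q/n = 0.03719/0.23 = 0.1617 m/d → t_A = 508/0.1617 = 3142 d
Zone B: v = q/n = 0.03719/0.16 = 0.2324 m/d → t_B = 564/0.2324 = 2426 d
Total t = 3142 + 2426 = 5568 d
   = 5568 / 365 = 15.3 yr

15.3 years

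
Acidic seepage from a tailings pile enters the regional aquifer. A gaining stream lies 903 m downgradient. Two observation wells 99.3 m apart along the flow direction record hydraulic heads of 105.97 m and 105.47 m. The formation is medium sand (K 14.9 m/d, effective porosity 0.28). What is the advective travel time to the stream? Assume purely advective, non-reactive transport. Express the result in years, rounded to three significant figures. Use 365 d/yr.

9.23 years

Hydraulic gradient i = (105.97 − 105.47) / 99.3 = 0.50 / 99.3 = 0.005035
q = Ki = 14.9 × 0.005035 = 0.07503 m/d
Average linear velocity = 0.07503 / 0.28 = 0.2679 m/d
t = L / v = 903 / 0.2679 = 3370 d
   = 3370 / 365 = 9.23 yr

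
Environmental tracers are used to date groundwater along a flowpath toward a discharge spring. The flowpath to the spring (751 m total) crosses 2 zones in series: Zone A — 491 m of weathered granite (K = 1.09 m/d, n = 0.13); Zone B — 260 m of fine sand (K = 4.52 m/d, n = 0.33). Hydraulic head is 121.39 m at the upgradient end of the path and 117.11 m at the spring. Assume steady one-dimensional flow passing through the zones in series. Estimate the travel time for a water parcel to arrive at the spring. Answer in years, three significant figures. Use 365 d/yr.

Total head drop ΔH = 121.39 − 117.11 = 4.28 m
Continuity: the same q passes through each zone, so ΔH = q·Σ(L_j/K_j) — the zones act as resistances in series.
Σ(L/K) = 491/1.09 + 260/4.52 = 450.5 + 57.52 = 508.0 d
q = ΔH / Σ(L/K) = 4.28 / 508.0 = 0.008426 m/d (same in every zone)
Zone A: v = q/n = 0.008426/0.13 = 0.06481 m/d → t_A = 491/0.06481 = 7576 d
Zone B: v = q/n = 0.008426/0.33 = 0.02553 m/d → t_B = 260/0.02553 = 10180 d
Total t = 7576 + 10180 = 17760 d
   = 17760 / 365 = 48.7 yr

48.7 years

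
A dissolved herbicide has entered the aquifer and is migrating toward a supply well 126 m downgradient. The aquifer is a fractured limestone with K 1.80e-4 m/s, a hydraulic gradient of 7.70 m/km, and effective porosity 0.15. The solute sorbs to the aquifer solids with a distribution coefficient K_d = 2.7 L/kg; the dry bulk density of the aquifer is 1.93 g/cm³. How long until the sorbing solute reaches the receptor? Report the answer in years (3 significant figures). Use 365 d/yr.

15.5 years

K = 1.80e-4 m/s × 86400 s/d = 15.55 m/d
Darcy flux q = K·i = 15.55 × 0.0077 = 0.1198 m/d
Average linear velocity = 0.1198 / 0.15 = 0.7983 m/d
Retardation R = 1 + ρ_b·K_d/n = 1 + 1.93×2.7/0.15 = 35.74
Contaminant velocity v_c = v/R = 0.7983/35.74 = 0.02234 m/d
t = L/v_c = 126/0.02234 = 5641 d
   = 5641/365 = 15.5 yr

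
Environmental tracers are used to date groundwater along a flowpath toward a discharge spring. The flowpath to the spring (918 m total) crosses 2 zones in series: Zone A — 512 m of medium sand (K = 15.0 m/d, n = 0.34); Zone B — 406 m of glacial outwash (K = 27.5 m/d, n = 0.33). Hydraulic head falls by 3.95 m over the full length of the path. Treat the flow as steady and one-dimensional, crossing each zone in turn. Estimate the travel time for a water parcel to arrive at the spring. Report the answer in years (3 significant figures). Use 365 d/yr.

Continuity: the same q passes through each zone, so ΔH = q·Σ(L_j/K_j) — the zones act as resistances in series.
Σ(L/K) = 512/15.0 + 406/27.5 = 34.13 + 14.76 = 48.90 d
q = ΔH / Σ(L/K) = 3.95 / 48.90 = 0.08078 m/d (same in every zone)
Zone A: v = q/n = 0.08078/0.34 = 0.2376 m/d → t_A = 512/0.2376 = 2155 d
Zone B: v = q/n = 0.08078/0.33 = 0.2448 m/d → t_B = 406/0.2448 = 1659 d
Total t = 2155 + 1659 = 3813 d
   = 3813 / 365 = 10.4 yr

10.4 years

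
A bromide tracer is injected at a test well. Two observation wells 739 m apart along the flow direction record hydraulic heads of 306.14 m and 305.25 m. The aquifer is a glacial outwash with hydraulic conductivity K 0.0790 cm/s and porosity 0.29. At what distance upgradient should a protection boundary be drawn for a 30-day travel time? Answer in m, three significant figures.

8.50 m

Hydraulic gradient i = (306.14 − 305.25) / 739 = 0.89 / 739 = 0.001204
K = 0.0790 cm/s × 864 = 68.26 m/d
q = Ki = 68.26 × 0.001204 = 0.08220 m/d
Average linear velocity = 0.08220 / 0.29 = 0.2835 m/d
L = v × T = 0.2835 × 30 = 8.504 m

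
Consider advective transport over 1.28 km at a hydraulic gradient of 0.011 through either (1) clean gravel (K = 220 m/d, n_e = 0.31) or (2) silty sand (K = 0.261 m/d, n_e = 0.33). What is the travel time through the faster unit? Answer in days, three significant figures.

164 days

Unit 1 (clean gravel): v = 220×0.011/0.31 = 7.806 m/d, t = 1280/7.806 = 164.0 d
Unit 2 (silty sand): v = 0.261×0.011/0.33 = 0.008700 m/d, t = 1280/0.008700 = 147100 d
Faster unit: t = 164 d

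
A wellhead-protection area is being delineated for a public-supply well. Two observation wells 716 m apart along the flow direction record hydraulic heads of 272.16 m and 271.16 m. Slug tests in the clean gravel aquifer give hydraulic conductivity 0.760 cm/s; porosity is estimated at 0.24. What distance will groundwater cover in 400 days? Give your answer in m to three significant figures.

1530 m

Hydraulic gradient i = (272.16 − 271.16) / 716 = 1.00 / 716 = 0.001397
K = 0.760 cm/s × 864 = 656.6 m/d
Specific discharge q = 656.6 × 0.001397 = 0.9171 m/d
Average linear velocity = 0.9171 / 0.24 = 3.821 m/d
L = v × T = 3.821 × 400 = 1528 m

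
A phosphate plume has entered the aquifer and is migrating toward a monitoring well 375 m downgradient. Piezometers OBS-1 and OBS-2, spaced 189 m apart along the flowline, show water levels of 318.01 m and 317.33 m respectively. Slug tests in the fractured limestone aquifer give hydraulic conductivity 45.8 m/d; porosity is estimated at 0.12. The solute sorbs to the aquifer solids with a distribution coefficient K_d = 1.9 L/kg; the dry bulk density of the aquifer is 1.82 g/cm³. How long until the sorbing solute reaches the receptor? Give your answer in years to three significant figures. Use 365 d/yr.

22.3 years

Hydraulic gradient i = (318.01 − 317.33) / 189 = 0.68 / 189 = 0.003598
Darcy flux q = K·i = 45.8 × 0.003598 = 0.1648 m/d
v = Ki/n = 45.8·0.003598/0.12 = 1.373 m/d
Retardation R = 1 + ρ_b·K_d/n = 1 + 1.82×1.9/0.12 = 29.82
Contaminant velocity v_c = v/R = 1.373/29.82 = 0.04605 m/d
t = L/v_c = 375/0.04605 = 8143 d
   = 8143/365 = 22.3 yr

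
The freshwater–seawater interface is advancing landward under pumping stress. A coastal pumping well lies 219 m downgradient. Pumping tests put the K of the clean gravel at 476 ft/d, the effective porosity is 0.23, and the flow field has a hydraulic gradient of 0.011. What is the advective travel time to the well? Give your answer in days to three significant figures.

31.6 days

K = 476 ft/d × 0.3048 = 145.1 m/d
Specific discharge q = 145.1 × 0.011 = 1.596 m/d
Seepage velocity v = q / n = 1.596 / 0.23 = 6.939 m/d
t = L / v = 219 / 6.939 = 31.56 d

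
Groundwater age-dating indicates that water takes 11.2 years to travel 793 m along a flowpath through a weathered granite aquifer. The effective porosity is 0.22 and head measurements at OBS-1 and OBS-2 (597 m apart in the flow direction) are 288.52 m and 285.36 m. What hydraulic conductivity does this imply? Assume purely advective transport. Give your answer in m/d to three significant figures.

Hydraulic gradient i = (288.52 − 285.36) / 597 = 3.16 / 597 = 0.005293
t = 11.2 years = 4088 d
v = L / t = 793 / 4088 = 0.1940 m/d
K = v · n / i = 0.1940 × 0.22 / 0.005293 = 8.06 m/d

8.06 m/d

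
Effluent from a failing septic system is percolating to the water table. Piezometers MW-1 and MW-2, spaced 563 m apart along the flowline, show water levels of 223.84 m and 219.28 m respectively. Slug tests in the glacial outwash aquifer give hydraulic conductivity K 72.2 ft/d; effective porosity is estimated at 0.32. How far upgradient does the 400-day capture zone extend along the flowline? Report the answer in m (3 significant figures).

Hydraulic gradient i = (223.84 − 219.28) / 563 = 4.56 / 563 = 0.008099
K = 72.2 ft/d × 0.3048 = 22.01 m/d
Specific discharge q = 22.01 × 0.008099 = 0.1782 m/d
v = Ki/n = 22.01·0.008099/0.32 = 0.5570 m/d
L = v × T = 0.5570 × 400 = 222.8 m

223 m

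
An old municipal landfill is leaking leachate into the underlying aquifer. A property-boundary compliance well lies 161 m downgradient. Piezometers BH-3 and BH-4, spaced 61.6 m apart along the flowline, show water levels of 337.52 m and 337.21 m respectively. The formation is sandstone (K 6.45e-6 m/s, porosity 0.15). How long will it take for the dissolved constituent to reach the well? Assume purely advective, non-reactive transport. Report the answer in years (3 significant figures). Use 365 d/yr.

23.6 years

Hydraulic gradient i = (337.52 − 337.21) / 61.6 = 0.31 / 61.6 = 0.005032
K = 6.45e-6 m/s × 86400 s/d = 0.5573 m/d
Darcy flux q = K·i = 0.5573 × 0.005032 = 0.002804 m/d
v_s = q/n_e = 0.002804/0.15 = 0.01870 m/d
t = L / v = 161 / 0.01870 = 8611 d
   = 8611 / 365 = 23.6 yr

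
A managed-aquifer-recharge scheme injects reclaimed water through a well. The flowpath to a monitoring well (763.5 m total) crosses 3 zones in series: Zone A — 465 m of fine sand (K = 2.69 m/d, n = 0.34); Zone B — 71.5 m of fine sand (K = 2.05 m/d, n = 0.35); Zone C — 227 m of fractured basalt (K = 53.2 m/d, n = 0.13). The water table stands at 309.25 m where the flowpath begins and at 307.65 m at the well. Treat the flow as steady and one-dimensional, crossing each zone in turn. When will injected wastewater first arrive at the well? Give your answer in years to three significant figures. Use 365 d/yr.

Total head drop ΔH = 309.25 − 307.65 = 1.60 m
Steady 1-D flow in series ⇒ the Darcy flux q is identical in every zone and the zone head losses add (resistances L/K in series).
Σ(L/K) = 465/2.69 + 71.5/2.05 + 227/53.2 = 172.9 + 34.88 + 4.267 = 212.0 d
q = ΔH / Σ(L/K) = 1.60 / 212.0 = 0.007547 m/d (same in every zone)
Zone A: v = q/n = 0.007547/0.34 = 0.02220 m/d → t_A = 465/0.02220 = 20950 d
Zone B: v = q/n = 0.007547/0.35 = 0.02156 m/d → t_B = 71.5/0.02156 = 3316 d
Zone C: v = q/n = 0.007547/0.13 = 0.05805 m/d → t_C = 227/0.05805 = 3910 d
Total t = 20950 + 3316 + 3910 = 28180 d
   = 28180 / 365 = 77.2 yr

77.2 years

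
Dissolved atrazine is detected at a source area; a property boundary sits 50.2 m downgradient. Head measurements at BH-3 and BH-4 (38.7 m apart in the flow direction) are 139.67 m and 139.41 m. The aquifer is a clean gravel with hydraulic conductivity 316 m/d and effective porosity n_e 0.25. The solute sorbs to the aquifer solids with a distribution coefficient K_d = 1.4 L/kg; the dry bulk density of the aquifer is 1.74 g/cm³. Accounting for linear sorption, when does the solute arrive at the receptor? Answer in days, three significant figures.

Hydraulic gradient i = (139.67 − 139.41) / 38.7 = 0.26 / 38.7 = 0.006718
Specific discharge q = 316 × 0.006718 = 2.123 m/d
v_s = q/n_e = 2.123/0.25 = 8.492 m/d
Retardation R = 1 + ρ_b·K_d/n = 1 + 1.74×1.4/0.25 = 10.74
Contaminant velocity v_c = v/R = 8.492/10.74 = 0.7904 m/d
t = L/v_c = 50.2/0.7904 = 63.51 d

63.5 days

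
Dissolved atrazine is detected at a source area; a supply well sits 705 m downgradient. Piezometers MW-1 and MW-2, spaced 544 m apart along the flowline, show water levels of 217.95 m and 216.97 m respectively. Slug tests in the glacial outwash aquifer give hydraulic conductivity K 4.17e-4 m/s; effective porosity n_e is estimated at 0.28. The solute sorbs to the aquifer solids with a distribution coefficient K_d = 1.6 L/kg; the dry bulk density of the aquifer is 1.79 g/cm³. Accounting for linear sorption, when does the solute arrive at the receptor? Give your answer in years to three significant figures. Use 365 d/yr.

93.6 years

Hydraulic gradient i = (217.95 − 216.97) / 544 = 0.98 / 544 = 0.001801
K = 4.17e-4 m/s × 86400 s/d = 36.03 m/d
q = Ki = 36.03 × 0.001801 = 0.06490 m/d
v = Ki/n = 36.03·0.001801/0.28 = 0.2318 m/d
Retardation R = 1 + ρ_b·K_d/n = 1 + 1.79×1.6/0.28 = 11.23
Contaminant velocity v_c = v/R = 0.2318/11.23 = 0.02064 m/d
t = L/v_c = 705/0.02064 = 34150 d
   = 34150/365 = 93.6 yr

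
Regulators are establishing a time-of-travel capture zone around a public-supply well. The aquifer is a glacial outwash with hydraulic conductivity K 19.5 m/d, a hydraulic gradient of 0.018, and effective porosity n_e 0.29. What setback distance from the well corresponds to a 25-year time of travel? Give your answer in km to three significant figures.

11.0 km

Specific discharge q = 19.5 × 0.018 = 0.3510 m/d
v = Ki/n = 19.5·0.018/0.29 = 1.210 m/d
T = 25 yr × 365 = 9125 d
L = v × T = 1.210 × 9125 = 11040 m
   = 11.0 km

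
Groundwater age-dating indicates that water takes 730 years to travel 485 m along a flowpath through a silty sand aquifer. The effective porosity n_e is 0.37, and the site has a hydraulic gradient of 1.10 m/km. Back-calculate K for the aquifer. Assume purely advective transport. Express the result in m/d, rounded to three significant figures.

0.612 m/d

t = 730 years = 266500 d
v = L / t = 485 / 266500 = 0.001820 m/d
K = v · n / i = 0.001820 × 0.37 / 0.0011 = 0.612 m/d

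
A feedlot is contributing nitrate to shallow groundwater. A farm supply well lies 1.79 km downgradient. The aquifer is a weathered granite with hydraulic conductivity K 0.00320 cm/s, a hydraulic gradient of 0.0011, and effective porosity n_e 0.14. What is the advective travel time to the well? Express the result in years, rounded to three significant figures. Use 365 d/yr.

K = 0.00320 cm/s × 864 = 2.765 m/d
Darcy flux q = K·i = 2.765 × 0.0011 = 0.003041 m/d
v = Ki/n = 2.765·0.0011/0.14 = 0.02172 m/d
L = 1.79 km = 1790 m
t = L / v = 1790 / 0.02172 = 82400 d
   = 82400 / 365 = 226 yr

226 years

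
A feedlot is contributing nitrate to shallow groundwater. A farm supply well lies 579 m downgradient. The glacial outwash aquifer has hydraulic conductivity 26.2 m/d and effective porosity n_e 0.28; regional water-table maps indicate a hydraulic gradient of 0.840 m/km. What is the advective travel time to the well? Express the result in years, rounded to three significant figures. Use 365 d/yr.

20.2 years

Specific discharge q = 26.2 × 8.4e-4 = 0.02201 m/d
v_s = q/n_e = 0.02201/0.28 = 0.07860 m/d
t = L / v = 579 / 0.07860 = 7366 d
   = 7366 / 365 = 20.2 yr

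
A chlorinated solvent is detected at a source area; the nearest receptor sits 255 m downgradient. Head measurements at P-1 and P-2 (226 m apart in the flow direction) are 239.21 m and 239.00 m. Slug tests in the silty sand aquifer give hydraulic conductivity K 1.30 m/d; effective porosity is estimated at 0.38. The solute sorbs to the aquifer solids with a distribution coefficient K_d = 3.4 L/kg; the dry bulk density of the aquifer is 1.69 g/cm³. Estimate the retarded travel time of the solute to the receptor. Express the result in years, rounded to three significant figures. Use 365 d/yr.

3540 years

Hydraulic gradient i = (239.21 − 239.00) / 226 = 0.21 / 226 = 9.292e-4
q = Ki = 1.30 × 9.292e-4 = 0.001208 m/d
Seepage velocity v = q / n = 0.001208 / 0.38 = 0.003179 m/d
Retardation R = 1 + ρ_b·K_d/n = 1 + 1.69×3.4/0.38 = 16.12
Contaminant velocity v_c = v/R = 0.003179/16.12 = 1.972e-4 m/d
t = L/v_c = 255/1.972e-4 = 1.293e6 d
   = 1.293e6/365 = 3540 yr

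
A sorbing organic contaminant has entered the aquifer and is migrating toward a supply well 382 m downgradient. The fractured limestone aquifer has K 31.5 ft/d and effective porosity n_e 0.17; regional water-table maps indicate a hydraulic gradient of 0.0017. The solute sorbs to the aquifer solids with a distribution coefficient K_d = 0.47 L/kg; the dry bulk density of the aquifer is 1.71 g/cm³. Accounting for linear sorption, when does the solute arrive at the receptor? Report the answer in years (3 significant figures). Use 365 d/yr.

62.4 years

K = 31.5 ft/d × 0.3048 = 9.601 m/d
Specific discharge q = 9.601 × 0.0017 = 0.01632 m/d
v_s = q/n_e = 0.01632/0.17 = 0.09601 m/d
Retardation R = 1 + ρ_b·K_d/n = 1 + 1.71×0.47/0.17 = 5.728
Contaminant velocity v_c = v/R = 0.09601/5.728 = 0.01676 m/d
t = L/v_c = 382/0.01676 = 22790 d
   = 22790/365 = 62.4 yr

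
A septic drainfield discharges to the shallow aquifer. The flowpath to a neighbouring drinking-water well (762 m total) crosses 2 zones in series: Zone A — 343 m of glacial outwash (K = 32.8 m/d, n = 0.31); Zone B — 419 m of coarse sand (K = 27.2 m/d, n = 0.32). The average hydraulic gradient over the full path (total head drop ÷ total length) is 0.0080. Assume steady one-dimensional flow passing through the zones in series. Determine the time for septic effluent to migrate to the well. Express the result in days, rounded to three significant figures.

Continuity: the same q passes through each zone, so ΔH = q·Σ(L_j/K_j) — the zones act as resistances in series.
Σ(L/K) = 343/32.8 + 419/27.2 = 10.46 + 15.40 = 25.86 d
K_eq = L_total / Σ(L/K) = 762 / 25.86 = 29.46 m/d
q = K_eq · i = 29.46 × 0.0080 = 0.2357 m/d (same in every zone)
Zone A: v = q/n = 0.2357/0.31 = 0.7604 m/d → t_A = 343/0.7604 = 451.1 d
Zone B: v = q/n = 0.2357/0.32 = 0.7366 m/d → t_B = 419/0.7366 = 568.8 d
Total t = 451.1 + 568.8 = 1020 d

1020 days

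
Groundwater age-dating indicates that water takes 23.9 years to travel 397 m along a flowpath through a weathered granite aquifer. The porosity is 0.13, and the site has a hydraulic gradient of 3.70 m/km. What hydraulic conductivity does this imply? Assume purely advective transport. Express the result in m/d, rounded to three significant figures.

1.60 m/d

t = 23.9 years = 8724 d
v = L / t = 397 / 8724 = 0.04551 m/d
K = v · n / i = 0.04551 × 0.13 / 0.0037 = 1.60 m/d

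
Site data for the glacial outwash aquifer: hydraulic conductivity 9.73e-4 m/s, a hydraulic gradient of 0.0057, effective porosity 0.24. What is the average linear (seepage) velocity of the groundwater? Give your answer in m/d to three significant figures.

2.00 m/d

K = 9.73e-4 m/s × 86400 s/d = 84.07 m/d
q = Ki = 84.07 × 0.0057 = 0.4792 m/d
v = Ki/n = 84.07·0.0057/0.24 = 1.997 m/d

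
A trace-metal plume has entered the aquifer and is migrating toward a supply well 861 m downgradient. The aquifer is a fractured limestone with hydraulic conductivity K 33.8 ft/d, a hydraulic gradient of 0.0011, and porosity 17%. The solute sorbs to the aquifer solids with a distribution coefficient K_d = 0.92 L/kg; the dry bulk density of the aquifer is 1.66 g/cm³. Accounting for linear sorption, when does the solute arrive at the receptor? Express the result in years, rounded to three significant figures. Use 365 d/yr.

K = 33.8 ft/d × 0.3048 = 10.30 m/d
Darcy flux q = K·i = 10.30 × 0.0011 = 0.01133 m/d
v_s = q/n_e = 0.01133/0.17 = 0.06666 m/d
Retardation R = 1 + ρ_b·K_d/n = 1 + 1.66×0.92/0.17 = 9.984
Contaminant velocity v_c = v/R = 0.06666/9.984 = 0.006677 m/d
t = L/v_c = 861/0.006677 = 128900 d
   = 128900/365 = 353 yr

353 years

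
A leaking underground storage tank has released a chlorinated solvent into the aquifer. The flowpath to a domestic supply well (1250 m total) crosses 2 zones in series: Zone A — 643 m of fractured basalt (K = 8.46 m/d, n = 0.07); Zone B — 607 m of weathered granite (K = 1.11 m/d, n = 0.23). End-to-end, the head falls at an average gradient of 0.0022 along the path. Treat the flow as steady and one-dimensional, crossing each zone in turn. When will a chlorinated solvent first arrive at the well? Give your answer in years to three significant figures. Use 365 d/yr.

115 years

Steady 1-D flow in series ⇒ the Darcy flux q is identical in every zone and the zone head losses add (resistances L/K in series).
Σ(L/K) = 643/8.46 + 607/1.11 = 76.00 + 546.8 = 622.9 d
K_eq = L_total / Σ(L/K) = 1250 / 622.9 = 2.007 m/d
q = K_eq · i = 2.007 × 0.0022 = 0.004415 m/d (same in every zone)
Zone A: v = q/n = 0.004415/0.07 = 0.06307 m/d → t_A = 643/0.06307 = 10190 d
Zone B: v = q/n = 0.004415/0.23 = 0.01920 m/d → t_B = 607/0.01920 = 31620 d
Total t = 10190 + 31620 = 41810 d
   = 41810 / 365 = 115 yr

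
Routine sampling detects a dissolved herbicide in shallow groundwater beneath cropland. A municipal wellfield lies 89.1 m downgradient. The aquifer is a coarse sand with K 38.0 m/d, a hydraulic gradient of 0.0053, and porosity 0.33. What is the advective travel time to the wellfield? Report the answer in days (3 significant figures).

146 days

Darcy flux q = K·i = 38.0 × 0.0053 = 0.2014 m/d
v = Ki/n = 38.0·0.0053/0.33 = 0.6103 m/d
t = L / v = 89.1 / 0.6103 = 146.0 d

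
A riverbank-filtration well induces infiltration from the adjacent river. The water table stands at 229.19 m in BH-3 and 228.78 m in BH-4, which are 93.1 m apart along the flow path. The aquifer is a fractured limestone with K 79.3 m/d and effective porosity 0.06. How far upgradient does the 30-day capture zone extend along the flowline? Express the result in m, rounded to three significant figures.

175 m

Hydraulic gradient i = (229.19 − 228.78) / 93.1 = 0.41 / 93.1 = 0.004404
Specific discharge q = 79.3 × 0.004404 = 0.3492 m/d
Average linear velocity = 0.3492 / 0.06 = 5.820 m/d
L = v × T = 5.820 × 30 = 174.6 m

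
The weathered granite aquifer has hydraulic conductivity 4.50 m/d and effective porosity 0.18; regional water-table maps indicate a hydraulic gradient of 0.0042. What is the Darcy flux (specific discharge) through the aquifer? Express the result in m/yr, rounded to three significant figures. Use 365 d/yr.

6.90 m/yr

q = Ki = 4.50 × 0.0042 = 0.01890 m/d
   = 0.01890 × 365 = 6.90 m/yr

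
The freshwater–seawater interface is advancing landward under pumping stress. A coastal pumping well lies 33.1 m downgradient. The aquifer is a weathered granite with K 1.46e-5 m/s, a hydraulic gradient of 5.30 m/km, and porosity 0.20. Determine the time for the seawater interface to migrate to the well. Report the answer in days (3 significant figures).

990 days

K = 1.46e-5 m/s × 86400 s/d = 1.261 m/d
Specific discharge q = 1.261 × 0.0053 = 0.006686 m/d
Seepage velocity v = q / n = 0.006686 / 0.20 = 0.03343 m/d
t = L / v = 33.1 / 0.03343 = 990.2 d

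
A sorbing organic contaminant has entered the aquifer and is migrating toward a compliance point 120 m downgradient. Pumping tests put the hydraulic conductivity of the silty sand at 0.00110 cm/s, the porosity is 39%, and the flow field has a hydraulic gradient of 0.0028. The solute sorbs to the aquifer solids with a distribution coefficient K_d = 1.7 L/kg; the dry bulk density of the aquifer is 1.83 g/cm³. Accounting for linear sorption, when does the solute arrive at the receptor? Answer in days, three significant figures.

K = 0.00110 cm/s × 864 = 0.9504 m/d
q = Ki = 0.9504 × 0.0028 = 0.002661 m/d
Seepage velocity v = q / n = 0.002661 / 0.39 = 0.006823 m/d
Retardation R = 1 + ρ_b·K_d/n = 1 + 1.83×1.7/0.39 = 8.977
Contaminant velocity v_c = v/R = 0.006823/8.977 = 7.601e-4 m/d
t = L/v_c = 120/7.601e-4 = 157900 d

158000 days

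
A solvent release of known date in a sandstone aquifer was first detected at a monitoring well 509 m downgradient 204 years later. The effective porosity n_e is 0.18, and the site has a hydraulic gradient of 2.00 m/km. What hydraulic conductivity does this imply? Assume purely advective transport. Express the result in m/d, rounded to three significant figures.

0.615 m/d

t = 204 years = 74460 d
v = L / t = 509 / 74460 = 0.006836 m/d
K = v · n / i = 0.006836 × 0.18 / 0.0020 = 0.615 m/d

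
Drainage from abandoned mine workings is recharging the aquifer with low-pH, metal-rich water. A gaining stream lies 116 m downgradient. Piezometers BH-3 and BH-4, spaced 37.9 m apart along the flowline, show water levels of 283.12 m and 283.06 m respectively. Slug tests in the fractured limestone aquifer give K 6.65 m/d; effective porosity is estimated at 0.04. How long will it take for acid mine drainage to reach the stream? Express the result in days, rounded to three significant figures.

Hydraulic gradient i = (283.12 − 283.06) / 37.9 = 0.06 / 37.9 = 0.001583
Specific discharge q = 6.65 × 0.001583 = 0.01053 m/d
v_s = q/n_e = 0.01053/0.04 = 0.2632 m/d
t = L / v = 116 / 0.2632 = 440.7 d

441 days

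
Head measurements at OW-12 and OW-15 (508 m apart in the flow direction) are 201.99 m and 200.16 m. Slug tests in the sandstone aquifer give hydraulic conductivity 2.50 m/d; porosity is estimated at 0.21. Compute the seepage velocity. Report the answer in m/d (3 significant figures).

0.0429 m/d

Hydraulic gradient i = (201.99 − 200.16) / 508 = 1.83 / 508 = 0.003602
q = Ki = 2.50 × 0.003602 = 0.009006 m/d
Seepage velocity v = q / n = 0.009006 / 0.21 = 0.04289 m/d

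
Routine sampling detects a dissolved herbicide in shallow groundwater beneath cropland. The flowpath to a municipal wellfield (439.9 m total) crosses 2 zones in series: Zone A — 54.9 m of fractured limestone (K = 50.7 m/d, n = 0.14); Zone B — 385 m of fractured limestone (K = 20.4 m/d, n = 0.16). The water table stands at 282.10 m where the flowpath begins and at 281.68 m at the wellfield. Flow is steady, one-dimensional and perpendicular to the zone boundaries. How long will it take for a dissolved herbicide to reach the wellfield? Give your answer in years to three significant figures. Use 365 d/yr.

9.02 years

Total head drop ΔH = 282.10 − 281.68 = 0.42 m
Continuity: the same q passes through each zone, so ΔH = q·Σ(L_j/K_j) — the zones act as resistances in series.
Σ(L/K) = 54.9/50.7 + 385/20.4 = 1.083 + 18.87 = 19.96 d
q = ΔH / Σ(L/K) = 0.42 / 19.96 = 0.02105 m/d (same in every zone)
Zone A: v = q/n = 0.02105/0.14 = 0.1503 m/d → t_A = 54.9/0.1503 = 365.2 d
Zone B: v = q/n = 0.02105/0.16 = 0.1315 m/d → t_B = 385/0.1315 = 2927 d
Total t = 365.2 + 2927 = 3292 d
   = 3292 / 365 = 9.02 yr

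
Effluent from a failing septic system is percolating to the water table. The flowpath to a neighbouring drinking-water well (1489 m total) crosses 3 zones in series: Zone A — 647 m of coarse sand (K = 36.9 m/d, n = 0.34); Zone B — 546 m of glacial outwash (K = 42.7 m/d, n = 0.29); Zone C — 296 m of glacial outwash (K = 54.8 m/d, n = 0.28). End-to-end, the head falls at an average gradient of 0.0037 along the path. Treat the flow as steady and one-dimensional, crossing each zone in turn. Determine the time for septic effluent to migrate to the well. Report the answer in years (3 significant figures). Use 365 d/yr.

8.19 years

Continuity: the same q passes through each zone, so ΔH = q·Σ(L_j/K_j) — the zones act as resistances in series.
Σ(L/K) = 647/36.9 + 546/42.7 + 296/54.8 = 17.53 + 12.79 + 5.401 = 35.72 d
K_eq = L_total / Σ(L/K) = 1489 / 35.72 = 41.68 m/d
q = K_eq · i = 41.68 × 0.0037 = 0.1542 m/d (same in every zone)
Zone A: v = q/n = 0.1542/0.34 = 0.4536 m/d → t_A = 647/0.4536 = 1426 d
Zone B: v = q/n = 0.1542/0.29 = 0.5318 m/d → t_B = 546/0.5318 = 1027 d
Zone C: v = q/n = 0.1542/0.28 = 0.5508 m/d → t_C = 296/0.5508 = 537.4 d
Total t = 1426 + 1027 + 537.4 = 2990 d
   = 2990 / 365 = 8.19 yr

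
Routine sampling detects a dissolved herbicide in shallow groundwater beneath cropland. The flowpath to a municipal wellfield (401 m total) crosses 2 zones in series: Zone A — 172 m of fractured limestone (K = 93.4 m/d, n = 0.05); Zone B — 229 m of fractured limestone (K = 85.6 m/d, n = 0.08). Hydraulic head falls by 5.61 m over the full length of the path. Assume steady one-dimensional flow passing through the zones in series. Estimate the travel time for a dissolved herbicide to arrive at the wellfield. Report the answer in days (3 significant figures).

21.7 days

Steady 1-D flow in series ⇒ the Darcy flux q is identical in every zone and the zone head losses add (resistances L/K in series).
Σ(L/K) = 172/93.4 + 229/85.6 = 1.842 + 2.675 = 4.517 d
q = ΔH / Σ(L/K) = 5.61 / 4.517 = 1.242 m/d (same in every zone)
Zone A: v = q/n = 1.242/0.05 = 24.84 m/d → t_A = 172/24.84 = 6.924 d
Zone B: v = q/n = 1.242/0.08 = 15.53 m/d → t_B = 229/15.53 = 14.75 d
Total t = 6.924 + 14.75 = 21.67 d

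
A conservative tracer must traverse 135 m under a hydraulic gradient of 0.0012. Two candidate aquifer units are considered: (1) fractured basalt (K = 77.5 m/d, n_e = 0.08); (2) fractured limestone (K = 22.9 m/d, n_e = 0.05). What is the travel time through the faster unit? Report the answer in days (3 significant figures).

116 days

Unit 1 (fractured basalt): v = 77.5×0.0012/0.08 = 1.162 m/d, t = 135/1.162 = 116.1 d
Unit 2 (fractured limestone): v = 22.9×0.0012/0.05 = 0.5496 m/d, t = 135/0.5496 = 245.6 d
Faster unit: t = 116 d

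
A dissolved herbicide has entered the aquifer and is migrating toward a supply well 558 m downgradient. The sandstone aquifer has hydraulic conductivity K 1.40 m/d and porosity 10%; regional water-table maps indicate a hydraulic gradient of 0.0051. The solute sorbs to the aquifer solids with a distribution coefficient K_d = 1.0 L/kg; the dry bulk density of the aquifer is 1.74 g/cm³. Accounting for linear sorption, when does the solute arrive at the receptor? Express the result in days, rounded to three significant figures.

144000 days

Specific discharge q = 1.40 × 0.0051 = 0.007140 m/d
v = Ki/n = 1.40·0.0051/0.10 = 0.07140 m/d
Retardation R = 1 + ρ_b·K_d/n = 1 + 1.74×1.0/0.10 = 18.40
Contaminant velocity v_c = v/R = 0.07140/18.40 = 0.003880 m/d
t = L/v_c = 558/0.003880 = 143800 d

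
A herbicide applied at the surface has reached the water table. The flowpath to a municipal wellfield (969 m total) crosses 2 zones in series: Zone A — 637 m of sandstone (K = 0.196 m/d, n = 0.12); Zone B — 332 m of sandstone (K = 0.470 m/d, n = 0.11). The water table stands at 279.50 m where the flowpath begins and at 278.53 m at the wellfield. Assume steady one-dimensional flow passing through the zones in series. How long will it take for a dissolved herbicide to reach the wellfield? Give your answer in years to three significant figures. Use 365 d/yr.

Total head drop ΔH = 279.50 − 278.53 = 0.97 m
Steady 1-D flow in series ⇒ the Darcy flux q is identical in every zone and the zone head losses add (resistances L/K in series).
Σ(L/K) = 637/0.196 + 332/0.470 = 3250 + 706.4 = 3956 d
q = ΔH / Σ(L/K) = 0.97 / 3956 = 2.452e-4 m/d (same in every zone)
Zone A: v = q/n = 2.452e-4/0.12 = 0.002043 m/d → t_A = 637/0.002043 = 311800 d
Zone B: v = q/n = 2.452e-4/0.11 = 0.002229 m/d → t_B = 332/0.002229 = 149000 d
Total t = 311800 + 149000 = 460700 d
   = 460700 / 365 = 1260 yr

1260 years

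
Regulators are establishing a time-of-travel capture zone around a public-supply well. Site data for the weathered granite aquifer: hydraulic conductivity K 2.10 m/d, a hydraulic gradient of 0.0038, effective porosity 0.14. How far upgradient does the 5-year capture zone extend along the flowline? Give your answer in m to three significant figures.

104 m

Specific discharge q = 2.10 × 0.0038 = 0.007980 m/d
Average linear velocity = 0.007980 / 0.14 = 0.05700 m/d
T = 5 yr × 365 = 1825 d
L = v × T = 0.05700 × 1825 = 104.0 m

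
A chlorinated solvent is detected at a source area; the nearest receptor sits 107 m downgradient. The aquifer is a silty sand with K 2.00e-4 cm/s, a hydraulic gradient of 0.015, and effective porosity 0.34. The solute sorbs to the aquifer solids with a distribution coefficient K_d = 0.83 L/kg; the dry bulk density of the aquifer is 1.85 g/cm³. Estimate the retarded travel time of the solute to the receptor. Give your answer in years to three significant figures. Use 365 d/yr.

212 years

K = 2.00e-4 cm/s × 864 = 0.1728 m/d
Darcy flux q = K·i = 0.1728 × 0.015 = 0.002592 m/d
v = Ki/n = 0.1728·0.015/0.34 = 0.007624 m/d
Retardation R = 1 + ρ_b·K_d/n = 1 + 1.85×0.83/0.34 = 5.516
Contaminant velocity v_c = v/R = 0.007624/5.516 = 0.001382 m/d
t = L/v_c = 107/0.001382 = 77420 d
   = 77420/365 = 212 yr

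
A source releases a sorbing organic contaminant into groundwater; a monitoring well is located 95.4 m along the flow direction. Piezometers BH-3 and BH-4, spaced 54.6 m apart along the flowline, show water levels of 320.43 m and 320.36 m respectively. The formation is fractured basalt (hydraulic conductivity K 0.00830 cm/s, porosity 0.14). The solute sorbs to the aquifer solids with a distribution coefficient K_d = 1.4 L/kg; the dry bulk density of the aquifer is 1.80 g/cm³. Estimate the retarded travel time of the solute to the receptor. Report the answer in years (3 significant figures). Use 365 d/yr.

75.6 years

Hydraulic gradient i = (320.43 − 320.36) / 54.6 = 0.07 / 54.6 = 0.001282
K = 0.00830 cm/s × 864 = 7.171 m/d
Specific discharge q = 7.171 × 0.001282 = 0.009194 m/d
Average linear velocity = 0.009194 / 0.14 = 0.06567 m/d
Retardation R = 1 + ρ_b·K_d/n = 1 + 1.80×1.4/0.14 = 19.00
Contaminant velocity v_c = v/R = 0.06567/19.00 = 0.003456 m/d
t = L/v_c = 95.4/0.003456 = 27600 d
   = 27600/365 = 75.6 yr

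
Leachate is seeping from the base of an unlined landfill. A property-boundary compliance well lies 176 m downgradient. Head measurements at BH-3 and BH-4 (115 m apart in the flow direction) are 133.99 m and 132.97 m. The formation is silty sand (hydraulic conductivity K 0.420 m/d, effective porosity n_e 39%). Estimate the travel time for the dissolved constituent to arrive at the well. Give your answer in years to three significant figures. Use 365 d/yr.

50.5 years

Hydraulic gradient i = (133.99 − 132.97) / 115 = 1.02 / 115 = 0.008870
q = Ki = 0.420 × 0.008870 = 0.003725 m/d
Average linear velocity = 0.003725 / 0.39 = 0.009552 m/d
t = L / v = 176 / 0.009552 = 18430 d
   = 18430 / 365 = 50.5 yr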